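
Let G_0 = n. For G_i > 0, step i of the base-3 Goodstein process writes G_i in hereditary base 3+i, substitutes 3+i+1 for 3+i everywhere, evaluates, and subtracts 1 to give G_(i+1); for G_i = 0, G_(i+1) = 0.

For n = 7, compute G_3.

7 —HB3→ 2·3 + 1 —bump→ 2·4 + 1 = 9 —(−1)→ 8
8 —HB4→ 2·4 —bump→ 2·5 = 10 —(−1)→ 9
9 —HB5→ 5 + 4 —bump→ 6 + 4 = 10 —(−1)→ 9
9 —HB6→ 6 + 3 —bump→ 7 + 3 = 10 —(−1)→ 9

9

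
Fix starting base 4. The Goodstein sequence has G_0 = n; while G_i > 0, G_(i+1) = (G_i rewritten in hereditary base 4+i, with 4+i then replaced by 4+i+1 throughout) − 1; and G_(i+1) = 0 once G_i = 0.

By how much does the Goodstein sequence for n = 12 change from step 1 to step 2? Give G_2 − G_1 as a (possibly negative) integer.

base 4: 12 = 3·4; at 5: 3·5 = 15; next = 14
base 5: 14 = 2·5 + 4; at 6: 2·6 + 4 = 16; next = 15

1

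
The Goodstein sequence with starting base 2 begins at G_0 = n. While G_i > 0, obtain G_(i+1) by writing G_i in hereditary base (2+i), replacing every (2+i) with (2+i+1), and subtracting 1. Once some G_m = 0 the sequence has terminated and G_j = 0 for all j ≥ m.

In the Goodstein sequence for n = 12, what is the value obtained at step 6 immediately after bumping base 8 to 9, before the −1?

3486784575

(0) 12|_2 = 2^(2 + 1) + 2^2 ↦ 3^(3 + 1) + 3^3|_3 = 108 ⇒ 107
(1) 107|_3 = 3^(3 + 1) + 2·3^2 + 2·3 + 2 ↦ 4^(4 + 1) + 2·4^2 + 2·4 + 2|_4 = 1066 ⇒ 1065
(2) 1065|_4 = 4^(4 + 1) + 2·4^2 + 2·4 + 1 ↦ 5^(5 + 1) + 2·5^2 + 2·5 + 1|_5 = 15686 ⇒ 15685
(3) 15685|_5 = 5^(5 + 1) + 2·5^2 + 2·5 ↦ 6^(6 + 1) + 2·6^2 + 2·6|_6 = 280020 ⇒ 280019
(4) 280019|_6 = 6^(6 + 1) + 2·6^2 + 6 + 5 ↦ 7^(7 + 1) + 2·7^2 + 7 + 5|_7 = 5764911 ⇒ 5764910
(5) 5764910|_7 = 7^(7 + 1) + 2·7^2 + 7 + 4 ↦ 8^(8 + 1) + 2·8^2 + 8 + 4|_8 = 134217868 ⇒ 134217867
(6) 134217867|_8 = 8^(8 + 1) + 2·8^2 + 8 + 3 ↦ 9^(9 + 1) + 2·9^2 + 9 + 3|_9 = 3486784575 ⇒ 3486784574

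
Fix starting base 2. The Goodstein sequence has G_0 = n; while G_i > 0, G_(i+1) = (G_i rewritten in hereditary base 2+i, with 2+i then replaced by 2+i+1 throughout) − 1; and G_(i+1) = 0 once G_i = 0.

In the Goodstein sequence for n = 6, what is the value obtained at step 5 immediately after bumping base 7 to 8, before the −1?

187244

(0) 6|_2 = 2^2 + 2 ↦ 3^3 + 3|_3 = 30 ⇒ 29
(1) 29|_3 = 3^3 + 2 ↦ 4^4 + 2|_4 = 258 ⇒ 257
(2) 257|_4 = 4^4 + 1 ↦ 5^5 + 1|_5 = 3126 ⇒ 3125
(3) 3125|_5 = 5^5 ↦ 6^6|_6 = 46656 ⇒ 46655
(4) 46655|_6 = 5·6^5 + 5·6^4 + 5·6^3 + 5·6^2 + 5·6 + 5 ↦ 5·7^5 + 5·7^4 + 5·7^3 + 5·7^2 + 5·7 + 5|_7 = 98040 ⇒ 98039
(5) 98039|_7 = 5·7^5 + 5·7^4 + 5·7^3 + 5·7^2 + 5·7 + 4 ↦ 5·8^5 + 5·8^4 + 5·8^3 + 5·8^2 + 5·8 + 4|_8 = 187244 ⇒ 187243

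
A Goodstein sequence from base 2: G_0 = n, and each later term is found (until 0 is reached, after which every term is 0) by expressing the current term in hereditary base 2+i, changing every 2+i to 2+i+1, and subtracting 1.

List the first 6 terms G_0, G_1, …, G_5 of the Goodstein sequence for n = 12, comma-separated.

(0) 12|_2 = 2^(2 + 1) + 2^2 ↦ 3^(3 + 1) + 3^3|_3 = 108 ⇒ 107
(1) 107|_3 = 3^(3 + 1) + 2·3^2 + 2·3 + 2 ↦ 4^(4 + 1) + 2·4^2 + 2·4 + 2|_4 = 1066 ⇒ 1065
(2) 1065|_4 = 4^(4 + 1) + 2·4^2 + 2·4 + 1 ↦ 5^(5 + 1) + 2·5^2 + 2·5 + 1|_5 = 15686 ⇒ 15685
(3) 15685|_5 = 5^(5 + 1) + 2·5^2 + 2·5 ↦ 6^(6 + 1) + 2·6^2 + 2·6|_6 = 280020 ⇒ 280019
(4) 280019|_6 = 6^(6 + 1) + 2·6^2 + 6 + 5 ↦ 7^(7 + 1) + 2·7^2 + 7 + 5|_7 = 5764911 ⇒ 5764910

12, 107, 1065, 15685, 280019, 5764910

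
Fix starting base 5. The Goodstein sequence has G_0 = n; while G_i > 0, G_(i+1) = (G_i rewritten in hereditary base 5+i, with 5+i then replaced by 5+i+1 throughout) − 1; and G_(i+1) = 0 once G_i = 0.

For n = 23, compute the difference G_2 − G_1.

G_0=23  [base 5] 4·5 + 3  →[5↦6]→  4·6 + 3 = 27  −1 ⇒ G_1=26
G_1=26  [base 6] 4·6 + 2  →[6↦7]→  4·7 + 2 = 30  −1 ⇒ G_2=29

3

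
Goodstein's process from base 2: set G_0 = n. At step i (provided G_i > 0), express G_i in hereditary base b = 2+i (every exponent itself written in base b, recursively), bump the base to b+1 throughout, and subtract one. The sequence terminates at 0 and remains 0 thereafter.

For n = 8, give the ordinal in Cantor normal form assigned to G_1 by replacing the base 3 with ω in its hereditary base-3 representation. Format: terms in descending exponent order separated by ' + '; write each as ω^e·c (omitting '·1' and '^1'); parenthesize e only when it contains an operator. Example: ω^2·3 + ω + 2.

G_0=8  [base 2] 2^(2 + 1)  →[2↦3]→  3^(3 + 1) = 81  −1 ⇒ G_1=80
G_1=80  [base 3] 2·3^3 + 2·3^2 + 2·3 + 2  →[3↦4]→  2·4^4 + 2·4^2 + 2·4 + 2 = 554  −1 ⇒ G_2=553

ω^ω·2 + ω^2·2 + ω·2 + 2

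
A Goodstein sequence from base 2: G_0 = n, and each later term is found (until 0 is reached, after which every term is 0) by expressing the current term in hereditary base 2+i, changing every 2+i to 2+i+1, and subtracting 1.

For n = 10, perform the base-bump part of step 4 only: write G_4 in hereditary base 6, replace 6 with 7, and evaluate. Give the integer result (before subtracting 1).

G_0=10  [base 2] 2^(2 + 1) + 2  →[2↦3]→  3^(3 + 1) + 3 = 84  −1 ⇒ G_1=83
G_1=83  [base 3] 3^(3 + 1) + 2  →[3↦4]→  4^(4 + 1) + 2 = 1026  −1 ⇒ G_2=1025
G_2=1025  [base 4] 4^(4 + 1) + 1  →[4↦5]→  5^(5 + 1) + 1 = 15626  −1 ⇒ G_3=15625
G_3=15625  [base 5] 5^(5 + 1)  →[5↦6]→  6^(6 + 1) = 279936  −1 ⇒ G_4=279935
G_4=279935  [base 6] 5·6^6 + 5·6^5 + 5·6^4 + 5·6^3 + 5·6^2 + 5·6 + 5  →[6↦7]→  5·7^7 + 5·7^5 + 5·7^4 + 5·7^3 + 5·7^2 + 5·7 + 5 = 4215755  −1 ⇒ G_5=4215754

4215755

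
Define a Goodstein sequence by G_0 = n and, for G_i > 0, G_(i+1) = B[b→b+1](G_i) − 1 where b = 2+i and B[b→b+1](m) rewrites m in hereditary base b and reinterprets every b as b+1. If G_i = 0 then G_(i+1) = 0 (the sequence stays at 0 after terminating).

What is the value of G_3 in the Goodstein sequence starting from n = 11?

(0) 11|_2 = 2^(2 + 1) + 2 + 1 ↦ 3^(3 + 1) + 3 + 1|_3 = 85 ⇒ 84
(1) 84|_3 = 3^(3 + 1) + 3 ↦ 4^(4 + 1) + 4|_4 = 1028 ⇒ 1027
(2) 1027|_4 = 4^(4 + 1) + 3 ↦ 5^(5 + 1) + 3|_5 = 15628 ⇒ 15627

15627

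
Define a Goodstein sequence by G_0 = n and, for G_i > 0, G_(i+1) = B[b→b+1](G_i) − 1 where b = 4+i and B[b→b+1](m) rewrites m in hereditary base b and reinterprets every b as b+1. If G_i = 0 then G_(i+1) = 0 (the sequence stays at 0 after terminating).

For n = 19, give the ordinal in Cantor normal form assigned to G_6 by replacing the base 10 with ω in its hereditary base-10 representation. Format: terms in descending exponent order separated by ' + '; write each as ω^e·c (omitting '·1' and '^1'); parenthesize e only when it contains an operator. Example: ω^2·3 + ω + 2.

ω·7 + 5

G_0=19  [base 4] 4^2 + 3  →[4↦5]→  5^2 + 3 = 28  −1 ⇒ G_1=27
G_1=27  [base 5] 5^2 + 2  →[5↦6]→  6^2 + 2 = 38  −1 ⇒ G_2=37
G_2=37  [base 6] 6^2 + 1  →[6↦7]→  7^2 + 1 = 50  −1 ⇒ G_3=49
G_3=49  [base 7] 7^2  →[7↦8]→  8^2 = 64  −1 ⇒ G_4=63
G_4=63  [base 8] 7·8 + 7  →[8↦9]→  7·9 + 7 = 70  −1 ⇒ G_5=69
G_5=69  [base 9] 7·9 + 6  →[9↦10]→  7·10 + 6 = 76  −1 ⇒ G_6=75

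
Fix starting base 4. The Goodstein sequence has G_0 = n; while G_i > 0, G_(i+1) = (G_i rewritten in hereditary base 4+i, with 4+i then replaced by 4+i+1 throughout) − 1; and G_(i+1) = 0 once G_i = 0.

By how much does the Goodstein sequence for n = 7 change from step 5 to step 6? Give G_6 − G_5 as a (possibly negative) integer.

7 —HB4→ 4 + 3 —bump→ 5 + 3 = 8 —(−1)→ 7
7 —HB5→ 5 + 2 —bump→ 6 + 2 = 8 —(−1)→ 7
7 —HB6→ 6 + 1 —bump→ 7 + 1 = 8 —(−1)→ 7
7 —HB7→ 7 —bump→ 8 = 8 —(−1)→ 7
7 —HB8→ 7 —bump→ 7 = 7 —(−1)→ 6
6 —HB9→ 6 —bump→ 6 = 6 —(−1)→ 5

-1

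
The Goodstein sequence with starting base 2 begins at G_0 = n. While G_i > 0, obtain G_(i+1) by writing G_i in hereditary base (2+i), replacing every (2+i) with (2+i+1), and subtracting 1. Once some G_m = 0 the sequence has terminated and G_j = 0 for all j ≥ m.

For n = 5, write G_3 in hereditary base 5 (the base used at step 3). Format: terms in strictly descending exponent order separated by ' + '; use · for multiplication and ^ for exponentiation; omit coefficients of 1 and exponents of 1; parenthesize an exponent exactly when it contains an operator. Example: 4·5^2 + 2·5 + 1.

3·5^3 + 3·5^2 + 3·5 + 2

G_0=5  [base 2] 2^2 + 1  →[2↦3]→  3^3 + 1 = 28  −1 ⇒ G_1=27
G_1=27  [base 3] 3^3  →[3↦4]→  4^4 = 256  −1 ⇒ G_2=255
G_2=255  [base 4] 3·4^3 + 3·4^2 + 3·4 + 3  →[4↦5]→  3·5^3 + 3·5^2 + 3·5 + 3 = 468  −1 ⇒ G_3=467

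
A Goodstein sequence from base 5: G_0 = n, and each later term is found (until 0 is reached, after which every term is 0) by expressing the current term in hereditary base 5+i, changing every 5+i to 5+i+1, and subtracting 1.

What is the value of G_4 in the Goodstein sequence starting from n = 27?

27 —HB5→ 5^2 + 2 —bump→ 6^2 + 2 = 38 —(−1)→ 37
37 —HB6→ 6^2 + 1 —bump→ 7^2 + 1 = 50 —(−1)→ 49
49 —HB7→ 7^2 —bump→ 8^2 = 64 —(−1)→ 63
63 —HB8→ 7·8 + 7 —bump→ 7·9 + 7 = 70 —(−1)→ 69
69 —HB9→ 7·9 + 6 —bump→ 7·10 + 6 = 76 —(−1)→ 75

69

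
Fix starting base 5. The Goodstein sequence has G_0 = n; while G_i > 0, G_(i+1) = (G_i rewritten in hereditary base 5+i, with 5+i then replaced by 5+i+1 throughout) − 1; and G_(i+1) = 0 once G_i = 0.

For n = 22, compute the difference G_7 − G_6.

2

i=0: 22 = 4·5 + 2 (b=5); 5→6: 4·6 + 2 = 26; 26−1 = 25
i=1: 25 = 4·6 + 1 (b=6); 6→7: 4·7 + 1 = 29; 29−1 = 28
i=2: 28 = 4·7 (b=7); 7→8: 4·8 = 32; 32−1 = 31
i=3: 31 = 3·8 + 7 (b=8); 8→9: 3·9 + 7 = 34; 34−1 = 33
i=4: 33 = 3·9 + 6 (b=9); 9→10: 3·10 + 6 = 36; 36−1 = 35
i=5: 35 = 3·10 + 5 (b=10); 10→11: 3·11 + 5 = 38; 38−1 = 37
i=6: 37 = 3·11 + 4 (b=11); 11→12: 3·12 + 4 = 40; 40−1 = 39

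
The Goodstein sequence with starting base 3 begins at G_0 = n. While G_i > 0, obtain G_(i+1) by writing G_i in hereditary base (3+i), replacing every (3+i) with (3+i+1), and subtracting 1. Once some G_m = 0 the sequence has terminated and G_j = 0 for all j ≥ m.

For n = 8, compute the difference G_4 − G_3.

0

base 3: 8 = 2·3 + 2; at 4: 2·4 + 2 = 10; next = 9
base 4: 9 = 2·4 + 1; at 5: 2·5 + 1 = 11; next = 10
base 5: 10 = 2·5; at 6: 2·6 = 12; next = 11
base 6: 11 = 6 + 5; at 7: 7 + 5 = 12; next = 11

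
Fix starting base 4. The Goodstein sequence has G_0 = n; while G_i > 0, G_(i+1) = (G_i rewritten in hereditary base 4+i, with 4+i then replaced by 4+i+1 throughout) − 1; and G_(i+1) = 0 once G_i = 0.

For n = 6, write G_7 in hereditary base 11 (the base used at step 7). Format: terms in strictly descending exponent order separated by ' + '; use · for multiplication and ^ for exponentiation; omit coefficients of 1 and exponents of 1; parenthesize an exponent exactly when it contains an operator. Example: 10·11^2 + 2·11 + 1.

G_0=6  [base 4] 4 + 2  →[4↦5]→  5 + 2 = 7  −1 ⇒ G_1=6
G_1=6  [base 5] 5 + 1  →[5↦6]→  6 + 1 = 7  −1 ⇒ G_2=6
G_2=6  [base 6] 6  →[6↦7]→  7 = 7  −1 ⇒ G_3=6
G_3=6  [base 7] 6  →[7↦8]→  6 = 6  −1 ⇒ G_4=5
G_4=5  [base 8] 5  →[8↦9]→  5 = 5  −1 ⇒ G_5=4
G_5=4  [base 9] 4  →[9↦10]→  4 = 4  −1 ⇒ G_6=3
G_6=3  [base 10] 3  →[10↦11]→  3 = 3  −1 ⇒ G_7=2

2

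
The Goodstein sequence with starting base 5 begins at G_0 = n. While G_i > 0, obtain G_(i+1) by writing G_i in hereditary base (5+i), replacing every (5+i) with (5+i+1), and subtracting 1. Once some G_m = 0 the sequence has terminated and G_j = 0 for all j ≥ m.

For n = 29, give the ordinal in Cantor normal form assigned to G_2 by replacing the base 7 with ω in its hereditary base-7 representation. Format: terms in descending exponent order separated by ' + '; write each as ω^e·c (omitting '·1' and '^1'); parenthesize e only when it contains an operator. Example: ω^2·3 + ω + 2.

ω^2 + 2

29 —HB5→ 5^2 + 4 —bump→ 6^2 + 4 = 40 —(−1)→ 39
39 —HB6→ 6^2 + 3 —bump→ 7^2 + 3 = 52 —(−1)→ 51
51 —HB7→ 7^2 + 2 —bump→ 8^2 + 2 = 66 —(−1)→ 65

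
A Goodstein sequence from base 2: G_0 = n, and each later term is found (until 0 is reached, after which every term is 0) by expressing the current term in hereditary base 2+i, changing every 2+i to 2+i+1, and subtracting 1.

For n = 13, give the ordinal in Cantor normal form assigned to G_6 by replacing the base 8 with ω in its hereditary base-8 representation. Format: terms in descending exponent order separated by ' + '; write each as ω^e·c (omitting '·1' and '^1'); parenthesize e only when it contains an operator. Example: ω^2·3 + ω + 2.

ω^(ω + 1) + ω^3·3 + ω^2·3 + ω·2 + 7

[0] 13 ≡ 2^(2 + 1) + 2^2 + 1 (base 2). Lift 3: 109. −1: 108.
[1] 108 ≡ 3^(3 + 1) + 3^3 (base 3). Lift 4: 1280. −1: 1279.
[2] 1279 ≡ 4^(4 + 1) + 3·4^3 + 3·4^2 + 3·4 + 3 (base 4). Lift 5: 16093. −1: 16092.
[3] 16092 ≡ 5^(5 + 1) + 3·5^3 + 3·5^2 + 3·5 + 2 (base 5). Lift 6: 280712. −1: 280711.
[4] 280711 ≡ 6^(6 + 1) + 3·6^3 + 3·6^2 + 3·6 + 1 (base 6). Lift 7: 5765999. −1: 5765998.
[5] 5765998 ≡ 7^(7 + 1) + 3·7^3 + 3·7^2 + 3·7 (base 7). Lift 8: 134219480. −1: 134219479.
[6] 134219479 ≡ 8^(8 + 1) + 3·8^3 + 3·8^2 + 2·8 + 7 (base 8). Lift 9: 3486786856. −1: 3486786855.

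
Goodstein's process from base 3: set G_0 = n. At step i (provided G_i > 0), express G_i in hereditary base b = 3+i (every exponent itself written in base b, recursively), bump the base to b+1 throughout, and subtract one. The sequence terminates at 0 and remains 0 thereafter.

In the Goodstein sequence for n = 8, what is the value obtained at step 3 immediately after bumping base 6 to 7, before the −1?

12

G_0=8  [base 3] 2·3 + 2  →[3↦4]→  2·4 + 2 = 10  −1 ⇒ G_1=9
G_1=9  [base 4] 2·4 + 1  →[4↦5]→  2·5 + 1 = 11  −1 ⇒ G_2=10
G_2=10  [base 5] 2·5  →[5↦6]→  2·6 = 12  −1 ⇒ G_3=11
G_3=11  [base 6] 6 + 5  →[6↦7]→  7 + 5 = 12  −1 ⇒ G_4=11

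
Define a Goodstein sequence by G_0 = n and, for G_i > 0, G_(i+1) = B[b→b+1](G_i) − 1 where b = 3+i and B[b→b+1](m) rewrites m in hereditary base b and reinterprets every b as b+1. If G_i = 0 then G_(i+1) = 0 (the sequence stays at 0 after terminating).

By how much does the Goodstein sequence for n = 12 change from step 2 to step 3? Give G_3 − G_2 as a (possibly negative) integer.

10

[0] 12 ≡ 3^2 + 3 (base 3). Lift 4: 20. −1: 19.
[1] 19 ≡ 4^2 + 3 (base 4). Lift 5: 28. −1: 27.
[2] 27 ≡ 5^2 + 2 (base 5). Lift 6: 38. −1: 37.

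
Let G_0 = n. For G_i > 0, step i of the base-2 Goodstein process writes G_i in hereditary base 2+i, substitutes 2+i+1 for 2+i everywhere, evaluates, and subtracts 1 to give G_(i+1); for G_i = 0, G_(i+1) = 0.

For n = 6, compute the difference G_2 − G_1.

(0) 6|_2 = 2^2 + 2 ↦ 3^3 + 3|_3 = 30 ⇒ 29
(1) 29|_3 = 3^3 + 2 ↦ 4^4 + 2|_4 = 258 ⇒ 257

228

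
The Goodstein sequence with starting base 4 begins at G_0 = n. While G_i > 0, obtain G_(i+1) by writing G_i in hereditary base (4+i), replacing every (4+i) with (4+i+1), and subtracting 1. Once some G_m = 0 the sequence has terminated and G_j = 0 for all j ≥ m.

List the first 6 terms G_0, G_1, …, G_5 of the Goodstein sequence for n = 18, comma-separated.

18, 26, 36, 48, 53, 58

[0] 18 ≡ 4^2 + 2 (base 4). Lift 5: 27. −1: 26.
[1] 26 ≡ 5^2 + 1 (base 5). Lift 6: 37. −1: 36.
[2] 36 ≡ 6^2 (base 6). Lift 7: 49. −1: 48.
[3] 48 ≡ 6·7 + 6 (base 7). Lift 8: 54. −1: 53.
[4] 53 ≡ 6·8 + 5 (base 8). Lift 9: 59. −1: 58.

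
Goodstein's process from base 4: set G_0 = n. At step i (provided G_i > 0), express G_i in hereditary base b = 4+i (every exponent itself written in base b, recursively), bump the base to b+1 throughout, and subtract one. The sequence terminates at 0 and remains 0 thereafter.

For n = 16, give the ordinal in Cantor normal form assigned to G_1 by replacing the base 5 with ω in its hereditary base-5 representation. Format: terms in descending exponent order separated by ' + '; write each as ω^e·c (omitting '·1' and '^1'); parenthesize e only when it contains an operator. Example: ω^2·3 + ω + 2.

ω·4 + 4

step 0: 16 = 4^2; sub 5 for 4: 5^2; = 25; G_1 = 25−1 = 24
step 1: 24 = 4·5 + 4; sub 6 for 5: 4·6 + 4; = 28; G_2 = 28−1 = 27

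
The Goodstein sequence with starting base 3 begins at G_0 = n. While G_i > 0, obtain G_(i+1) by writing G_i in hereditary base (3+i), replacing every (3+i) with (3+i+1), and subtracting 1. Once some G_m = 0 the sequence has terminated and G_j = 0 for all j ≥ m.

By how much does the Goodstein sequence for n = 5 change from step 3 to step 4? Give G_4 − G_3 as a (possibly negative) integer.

-1

G_0 = 5. HB_3(5) = 3 + 2. Bump = 6. G_1 = 5.
G_1 = 5. HB_4(5) = 4 + 1. Bump = 6. G_2 = 5.
G_2 = 5. HB_5(5) = 5. Bump = 6. G_3 = 5.
G_3 = 5. HB_6(5) = 5. Bump = 5. G_4 = 4.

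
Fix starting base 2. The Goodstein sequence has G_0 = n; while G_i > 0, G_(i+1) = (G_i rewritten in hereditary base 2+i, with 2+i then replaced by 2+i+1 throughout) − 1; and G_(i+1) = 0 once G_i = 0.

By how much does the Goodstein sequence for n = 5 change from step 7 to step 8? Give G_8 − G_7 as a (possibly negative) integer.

871

G_0=5  [base 2] 2^2 + 1  →[2↦3]→  3^3 + 1 = 28  −1 ⇒ G_1=27
G_1=27  [base 3] 3^3  →[3↦4]→  4^4 = 256  −1 ⇒ G_2=255
G_2=255  [base 4] 3·4^3 + 3·4^2 + 3·4 + 3  →[4↦5]→  3·5^3 + 3·5^2 + 3·5 + 3 = 468  −1 ⇒ G_3=467
G_3=467  [base 5] 3·5^3 + 3·5^2 + 3·5 + 2  →[5↦6]→  3·6^3 + 3·6^2 + 3·6 + 2 = 776  −1 ⇒ G_4=775
G_4=775  [base 6] 3·6^3 + 3·6^2 + 3·6 + 1  →[6↦7]→  3·7^3 + 3·7^2 + 3·7 + 1 = 1198  −1 ⇒ G_5=1197
G_5=1197  [base 7] 3·7^3 + 3·7^2 + 3·7  →[7↦8]→  3·8^3 + 3·8^2 + 3·8 = 1752  −1 ⇒ G_6=1751
G_6=1751  [base 8] 3·8^3 + 3·8^2 + 2·8 + 7  →[8↦9]→  3·9^3 + 3·9^2 + 2·9 + 7 = 2455  −1 ⇒ G_7=2454
G_7=2454  [base 9] 3·9^3 + 3·9^2 + 2·9 + 6  →[9↦10]→  3·10^3 + 3·10^2 + 2·10 + 6 = 3326  −1 ⇒ G_8=3325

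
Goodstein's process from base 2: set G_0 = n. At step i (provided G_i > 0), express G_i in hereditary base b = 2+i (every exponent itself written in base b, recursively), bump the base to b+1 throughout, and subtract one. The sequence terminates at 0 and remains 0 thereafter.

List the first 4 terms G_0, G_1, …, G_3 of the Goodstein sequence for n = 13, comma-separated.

13, 108, 1279, 16092

G_0=13  [base 2] 2^(2 + 1) + 2^2 + 1  →[2↦3]→  3^(3 + 1) + 3^3 + 1 = 109  −1 ⇒ G_1=108
G_1=108  [base 3] 3^(3 + 1) + 3^3  →[3↦4]→  4^(4 + 1) + 4^4 = 1280  −1 ⇒ G_2=1279
G_2=1279  [base 4] 4^(4 + 1) + 3·4^3 + 3·4^2 + 3·4 + 3  →[4↦5]→  5^(5 + 1) + 3·5^3 + 3·5^2 + 3·5 + 3 = 16093  −1 ⇒ G_3=16092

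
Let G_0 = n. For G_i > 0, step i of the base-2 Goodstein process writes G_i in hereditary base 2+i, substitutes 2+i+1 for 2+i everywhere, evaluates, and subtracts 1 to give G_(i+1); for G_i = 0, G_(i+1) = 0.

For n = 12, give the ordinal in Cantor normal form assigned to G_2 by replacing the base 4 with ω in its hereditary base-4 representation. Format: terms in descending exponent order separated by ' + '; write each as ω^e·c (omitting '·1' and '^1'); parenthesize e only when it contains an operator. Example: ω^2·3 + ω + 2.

ω^(ω + 1) + ω^2·2 + ω·2 + 1

G_0=12  [base 2] 2^(2 + 1) + 2^2  →[2↦3]→  3^(3 + 1) + 3^3 = 108  −1 ⇒ G_1=107
G_1=107  [base 3] 3^(3 + 1) + 2·3^2 + 2·3 + 2  →[3↦4]→  4^(4 + 1) + 2·4^2 + 2·4 + 2 = 1066  −1 ⇒ G_2=1065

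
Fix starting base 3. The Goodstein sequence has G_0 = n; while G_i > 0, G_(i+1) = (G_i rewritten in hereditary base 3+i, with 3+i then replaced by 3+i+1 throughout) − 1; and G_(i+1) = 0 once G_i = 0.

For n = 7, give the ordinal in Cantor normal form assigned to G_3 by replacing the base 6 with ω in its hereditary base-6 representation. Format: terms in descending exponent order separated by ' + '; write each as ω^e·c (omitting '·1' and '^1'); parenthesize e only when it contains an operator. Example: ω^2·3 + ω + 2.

i=0: 7 = 2·3 + 1 (b=3); 3→4: 2·4 + 1 = 9; 9−1 = 8
i=1: 8 = 2·4 (b=4); 4→5: 2·5 = 10; 10−1 = 9
i=2: 9 = 5 + 4 (b=5); 5→6: 6 + 4 = 10; 10−1 = 9
i=3: 9 = 6 + 3 (b=6); 6→7: 7 + 3 = 10; 10−1 = 9

ω + 3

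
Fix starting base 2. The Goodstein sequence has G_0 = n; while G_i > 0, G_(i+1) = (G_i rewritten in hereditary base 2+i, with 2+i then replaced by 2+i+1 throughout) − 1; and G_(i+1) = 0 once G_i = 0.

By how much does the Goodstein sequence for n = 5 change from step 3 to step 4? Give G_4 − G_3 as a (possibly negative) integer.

i=0: 5 = 2^2 + 1 (b=2); 2→3: 3^3 + 1 = 28; 28−1 = 27
i=1: 27 = 3^3 (b=3); 3→4: 4^4 = 256; 256−1 = 255
i=2: 255 = 3·4^3 + 3·4^2 + 3·4 + 3 (b=4); 4→5: 3·5^3 + 3·5^2 + 3·5 + 3 = 468; 468−1 = 467
i=3: 467 = 3·5^3 + 3·5^2 + 3·5 + 2 (b=5); 5→6: 3·6^3 + 3·6^2 + 3·6 + 2 = 776; 776−1 = 775

308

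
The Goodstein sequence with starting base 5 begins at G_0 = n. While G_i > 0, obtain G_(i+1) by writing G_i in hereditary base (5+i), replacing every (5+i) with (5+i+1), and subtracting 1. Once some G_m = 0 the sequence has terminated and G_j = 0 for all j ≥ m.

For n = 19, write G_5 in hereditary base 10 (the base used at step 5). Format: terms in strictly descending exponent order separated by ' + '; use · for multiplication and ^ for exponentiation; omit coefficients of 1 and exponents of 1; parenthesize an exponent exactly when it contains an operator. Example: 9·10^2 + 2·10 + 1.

2·10 + 9

step 0: 19 = 3·5 + 4; sub 6 for 5: 3·6 + 4; = 22; G_1 = 22−1 = 21
step 1: 21 = 3·6 + 3; sub 7 for 6: 3·7 + 3; = 24; G_2 = 24−1 = 23
step 2: 23 = 3·7 + 2; sub 8 for 7: 3·8 + 2; = 26; G_3 = 26−1 = 25
step 3: 25 = 3·8 + 1; sub 9 for 8: 3·9 + 1; = 28; G_4 = 28−1 = 27
step 4: 27 = 3·9; sub 10 for 9: 3·10; = 30; G_5 = 30−1 = 29
step 5: 29 = 2·10 + 9; sub 11 for 10: 2·11 + 9; = 31; G_6 = 31−1 = 30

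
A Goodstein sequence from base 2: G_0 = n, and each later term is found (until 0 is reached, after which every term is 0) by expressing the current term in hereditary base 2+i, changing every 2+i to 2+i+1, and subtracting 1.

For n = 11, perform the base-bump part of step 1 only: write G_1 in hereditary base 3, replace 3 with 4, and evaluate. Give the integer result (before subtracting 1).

1028

i=0: 11 = 2^(2 + 1) + 2 + 1 (b=2); 2→3: 3^(3 + 1) + 3 + 1 = 85; 85−1 = 84
i=1: 84 = 3^(3 + 1) + 3 (b=3); 3→4: 4^(4 + 1) + 4 = 1028; 1028−1 = 1027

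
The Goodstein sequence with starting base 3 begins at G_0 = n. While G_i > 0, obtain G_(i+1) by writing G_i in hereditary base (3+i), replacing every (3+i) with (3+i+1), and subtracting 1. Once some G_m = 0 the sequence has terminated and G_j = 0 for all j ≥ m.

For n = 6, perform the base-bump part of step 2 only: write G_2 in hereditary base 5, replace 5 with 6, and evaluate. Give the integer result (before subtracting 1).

[0] 6 ≡ 2·3 (base 3). Lift 4: 8. −1: 7.
[1] 7 ≡ 4 + 3 (base 4). Lift 5: 8. −1: 7.
[2] 7 ≡ 5 + 2 (base 5). Lift 6: 8. −1: 7.

8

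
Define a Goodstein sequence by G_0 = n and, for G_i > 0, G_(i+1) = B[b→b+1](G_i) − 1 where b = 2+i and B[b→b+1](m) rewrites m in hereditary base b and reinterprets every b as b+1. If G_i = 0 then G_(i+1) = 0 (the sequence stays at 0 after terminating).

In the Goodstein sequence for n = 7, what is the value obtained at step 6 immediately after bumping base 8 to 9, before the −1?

37665880

step 0: 7 = 2^2 + 2 + 1; sub 3 for 2: 3^3 + 3 + 1; = 31; G_1 = 31−1 = 30
step 1: 30 = 3^3 + 3; sub 4 for 3: 4^4 + 4; = 260; G_2 = 260−1 = 259
step 2: 259 = 4^4 + 3; sub 5 for 4: 5^5 + 3; = 3128; G_3 = 3128−1 = 3127
step 3: 3127 = 5^5 + 2; sub 6 for 5: 6^6 + 2; = 46658; G_4 = 46658−1 = 46657
step 4: 46657 = 6^6 + 1; sub 7 for 6: 7^7 + 1; = 823544; G_5 = 823544−1 = 823543
step 5: 823543 = 7^7; sub 8 for 7: 8^8; = 16777216; G_6 = 16777216−1 = 16777215
step 6: 16777215 = 7·8^7 + 7·8^6 + 7·8^5 + 7·8^4 + 7·8^3 + 7·8^2 + 7·8 + 7; sub 9 for 8: 7·9^7 + 7·9^6 + 7·9^5 + 7·9^4 + 7·9^3 + 7·9^2 + 7·9 + 7; = 37665880; G_7 = 37665880−1 = 37665879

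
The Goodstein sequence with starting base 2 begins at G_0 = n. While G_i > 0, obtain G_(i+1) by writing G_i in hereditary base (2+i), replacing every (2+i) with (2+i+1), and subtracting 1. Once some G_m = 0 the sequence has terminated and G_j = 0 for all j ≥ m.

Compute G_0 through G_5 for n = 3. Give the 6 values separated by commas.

3, 3, 3, 2, 1, 0

(0) 3|_2 = 2 + 1 ↦ 3 + 1|_3 = 4 ⇒ 3
(1) 3|_3 = 3 ↦ 4|_4 = 4 ⇒ 3
(2) 3|_4 = 3 ↦ 3|_5 = 3 ⇒ 2
(3) 2|_5 = 2 ↦ 2|_6 = 2 ⇒ 1
(4) 1|_6 = 1 ↦ 1|_7 = 1 ⇒ 0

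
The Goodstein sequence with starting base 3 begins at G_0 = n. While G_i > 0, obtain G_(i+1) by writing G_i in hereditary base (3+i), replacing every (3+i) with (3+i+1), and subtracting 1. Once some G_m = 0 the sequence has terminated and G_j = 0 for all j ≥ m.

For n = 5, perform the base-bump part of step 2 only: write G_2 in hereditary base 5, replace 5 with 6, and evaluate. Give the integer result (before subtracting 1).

base 3: 5 = 3 + 2; at 4: 4 + 2 = 6; next = 5
base 4: 5 = 4 + 1; at 5: 5 + 1 = 6; next = 5

6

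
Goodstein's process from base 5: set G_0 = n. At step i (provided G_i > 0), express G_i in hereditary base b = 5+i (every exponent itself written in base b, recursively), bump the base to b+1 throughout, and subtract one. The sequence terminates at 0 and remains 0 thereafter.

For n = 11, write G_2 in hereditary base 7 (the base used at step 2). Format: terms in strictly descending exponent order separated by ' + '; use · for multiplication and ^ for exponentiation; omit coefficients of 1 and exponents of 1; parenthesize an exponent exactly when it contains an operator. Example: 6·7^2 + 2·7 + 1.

7 + 6

i=0: 11 = 2·5 + 1 (b=5); 5→6: 2·6 + 1 = 13; 13−1 = 12
i=1: 12 = 2·6 (b=6); 6→7: 2·7 = 14; 14−1 = 13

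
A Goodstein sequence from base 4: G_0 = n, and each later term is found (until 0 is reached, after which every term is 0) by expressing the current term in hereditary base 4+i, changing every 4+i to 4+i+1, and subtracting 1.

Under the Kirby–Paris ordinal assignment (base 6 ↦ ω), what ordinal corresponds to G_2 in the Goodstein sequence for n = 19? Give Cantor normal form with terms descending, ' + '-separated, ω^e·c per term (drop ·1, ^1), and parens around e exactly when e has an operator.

[0] 19 ≡ 4^2 + 3 (base 4). Lift 5: 28. −1: 27.
[1] 27 ≡ 5^2 + 2 (base 5). Lift 6: 38. −1: 37.
[2] 37 ≡ 6^2 + 1 (base 6). Lift 7: 50. −1: 49.

ω^2 + 1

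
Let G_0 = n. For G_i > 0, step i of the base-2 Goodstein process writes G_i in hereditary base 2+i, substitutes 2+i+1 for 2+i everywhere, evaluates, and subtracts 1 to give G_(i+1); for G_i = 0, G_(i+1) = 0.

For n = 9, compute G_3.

9842

[0] 9 ≡ 2^(2 + 1) + 1 (base 2). Lift 3: 82. −1: 81.
[1] 81 ≡ 3^(3 + 1) (base 3). Lift 4: 1024. −1: 1023.
[2] 1023 ≡ 3·4^4 + 3·4^3 + 3·4^2 + 3·4 + 3 (base 4). Lift 5: 9843. −1: 9842.
[3] 9842 ≡ 3·5^5 + 3·5^3 + 3·5^2 + 3·5 + 2 (base 5). Lift 6: 140744. −1: 140743.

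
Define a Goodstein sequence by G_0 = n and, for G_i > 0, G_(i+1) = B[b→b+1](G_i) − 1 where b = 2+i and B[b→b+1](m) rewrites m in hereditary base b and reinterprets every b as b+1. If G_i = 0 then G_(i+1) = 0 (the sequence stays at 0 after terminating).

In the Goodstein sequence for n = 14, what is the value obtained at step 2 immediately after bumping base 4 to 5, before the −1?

base 2: 14 = 2^(2 + 1) + 2^2 + 2; at 3: 3^(3 + 1) + 3^3 + 3 = 111; next = 110
base 3: 110 = 3^(3 + 1) + 3^3 + 2; at 4: 4^(4 + 1) + 4^4 + 2 = 1282; next = 1281

18751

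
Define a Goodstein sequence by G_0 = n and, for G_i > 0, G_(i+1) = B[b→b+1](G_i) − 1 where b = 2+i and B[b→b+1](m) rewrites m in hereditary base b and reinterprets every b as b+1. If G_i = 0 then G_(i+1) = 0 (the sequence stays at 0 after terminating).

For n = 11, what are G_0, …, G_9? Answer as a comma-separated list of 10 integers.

11, 84, 1027, 15627, 279937, 5764801, 134217727, 2749609302, 70077777775, 1997331745490

(0) 11|_2 = 2^(2 + 1) + 2 + 1 ↦ 3^(3 + 1) + 3 + 1|_3 = 85 ⇒ 84
(1) 84|_3 = 3^(3 + 1) + 3 ↦ 4^(4 + 1) + 4|_4 = 1028 ⇒ 1027
(2) 1027|_4 = 4^(4 + 1) + 3 ↦ 5^(5 + 1) + 3|_5 = 15628 ⇒ 15627
(3) 15627|_5 = 5^(5 + 1) + 2 ↦ 6^(6 + 1) + 2|_6 = 279938 ⇒ 279937
(4) 279937|_6 = 6^(6 + 1) + 1 ↦ 7^(7 + 1) + 1|_7 = 5764802 ⇒ 5764801
(5) 5764801|_7 = 7^(7 + 1) ↦ 8^(8 + 1)|_8 = 134217728 ⇒ 134217727
(6) 134217727|_8 = 7·8^8 + 7·8^7 + 7·8^6 + 7·8^5 + 7·8^4 + 7·8^3 + 7·8^2 + 7·8 + 7 ↦ 7·9^9 + 7·9^7 + 7·9^6 + 7·9^5 + 7·9^4 + 7·9^3 + 7·9^2 + 7·9 + 7|_9 = 2749609303 ⇒ 2749609302
(7) 2749609302|_9 = 7·9^9 + 7·9^7 + 7·9^6 + 7·9^5 + 7·9^4 + 7·9^3 + 7·9^2 + 7·9 + 6 ↦ 7·10^10 + 7·10^7 + 7·10^6 + 7·10^5 + 7·10^4 + 7·10^3 + 7·10^2 + 7·10 + 6|_10 = 70077777776 ⇒ 70077777775
(8) 70077777775|_10 = 7·10^10 + 7·10^7 + 7·10^6 + 7·10^5 + 7·10^4 + 7·10^3 + 7·10^2 + 7·10 + 5 ↦ 7·11^11 + 7·11^7 + 7·11^6 + 7·11^5 + 7·11^4 + 7·11^3 + 7·11^2 + 7·11 + 5|_11 = 1997331745491 ⇒ 1997331745490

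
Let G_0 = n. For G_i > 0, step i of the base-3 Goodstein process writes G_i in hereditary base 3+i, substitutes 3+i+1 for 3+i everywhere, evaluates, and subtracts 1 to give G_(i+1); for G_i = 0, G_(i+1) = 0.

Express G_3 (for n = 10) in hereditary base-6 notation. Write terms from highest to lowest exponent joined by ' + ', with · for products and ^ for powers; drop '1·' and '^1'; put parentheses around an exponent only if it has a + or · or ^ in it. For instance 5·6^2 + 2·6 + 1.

4·6 + 3

i=0: 10 = 3^2 + 1 (b=3); 3→4: 4^2 + 1 = 17; 17−1 = 16
i=1: 16 = 4^2 (b=4); 4→5: 5^2 = 25; 25−1 = 24
i=2: 24 = 4·5 + 4 (b=5); 5→6: 4·6 + 4 = 28; 28−1 = 27
i=3: 27 = 4·6 + 3 (b=6); 6→7: 4·7 + 3 = 31; 31−1 = 30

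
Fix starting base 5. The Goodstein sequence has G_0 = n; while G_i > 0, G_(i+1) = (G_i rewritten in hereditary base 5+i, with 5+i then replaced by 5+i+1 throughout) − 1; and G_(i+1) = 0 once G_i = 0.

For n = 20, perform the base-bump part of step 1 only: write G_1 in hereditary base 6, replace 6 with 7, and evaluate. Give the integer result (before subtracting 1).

26

G_0 = 20. HB_5(20) = 4·5. Bump = 24. G_1 = 23.
G_1 = 23. HB_6(23) = 3·6 + 5. Bump = 26. G_2 = 25.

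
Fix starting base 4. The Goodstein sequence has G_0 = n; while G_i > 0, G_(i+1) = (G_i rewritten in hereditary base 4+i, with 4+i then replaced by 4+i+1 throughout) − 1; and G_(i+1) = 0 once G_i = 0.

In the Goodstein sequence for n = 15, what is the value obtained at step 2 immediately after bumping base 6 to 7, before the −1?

base 4: 15 = 3·4 + 3; at 5: 3·5 + 3 = 18; next = 17
base 5: 17 = 3·5 + 2; at 6: 3·6 + 2 = 20; next = 19
base 6: 19 = 3·6 + 1; at 7: 3·7 + 1 = 22; next = 21

22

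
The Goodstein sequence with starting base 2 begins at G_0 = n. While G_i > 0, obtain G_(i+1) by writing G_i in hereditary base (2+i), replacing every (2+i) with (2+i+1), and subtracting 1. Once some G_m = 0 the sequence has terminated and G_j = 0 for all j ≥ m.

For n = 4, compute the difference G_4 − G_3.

G_0=4  [base 2] 2^2  →[2↦3]→  3^3 = 27  −1 ⇒ G_1=26
G_1=26  [base 3] 2·3^2 + 2·3 + 2  →[3↦4]→  2·4^2 + 2·4 + 2 = 42  −1 ⇒ G_2=41
G_2=41  [base 4] 2·4^2 + 2·4 + 1  →[4↦5]→  2·5^2 + 2·5 + 1 = 61  −1 ⇒ G_3=60
G_3=60  [base 5] 2·5^2 + 2·5  →[5↦6]→  2·6^2 + 2·6 = 84  −1 ⇒ G_4=83

23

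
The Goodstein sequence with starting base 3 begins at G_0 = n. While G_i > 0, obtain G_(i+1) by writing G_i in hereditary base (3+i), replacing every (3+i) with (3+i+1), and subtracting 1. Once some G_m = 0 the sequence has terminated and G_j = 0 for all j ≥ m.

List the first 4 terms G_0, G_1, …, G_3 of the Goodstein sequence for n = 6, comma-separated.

6, 7, 7, 7

i=0: 6 = 2·3 (b=3); 3→4: 2·4 = 8; 8−1 = 7
i=1: 7 = 4 + 3 (b=4); 4→5: 5 + 3 = 8; 8−1 = 7
i=2: 7 = 5 + 2 (b=5); 5→6: 6 + 2 = 8; 8−1 = 7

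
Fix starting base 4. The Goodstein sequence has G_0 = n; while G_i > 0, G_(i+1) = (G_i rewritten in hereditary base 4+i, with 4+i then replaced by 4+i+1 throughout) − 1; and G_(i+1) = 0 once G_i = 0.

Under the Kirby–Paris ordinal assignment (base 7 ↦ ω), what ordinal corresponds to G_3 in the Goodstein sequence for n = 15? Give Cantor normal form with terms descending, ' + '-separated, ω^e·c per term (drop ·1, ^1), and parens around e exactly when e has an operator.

ω·3

(0) 15|_4 = 3·4 + 3 ↦ 3·5 + 3|_5 = 18 ⇒ 17
(1) 17|_5 = 3·5 + 2 ↦ 3·6 + 2|_6 = 20 ⇒ 19
(2) 19|_6 = 3·6 + 1 ↦ 3·7 + 1|_7 = 22 ⇒ 21
(3) 21|_7 = 3·7 ↦ 3·8|_8 = 24 ⇒ 23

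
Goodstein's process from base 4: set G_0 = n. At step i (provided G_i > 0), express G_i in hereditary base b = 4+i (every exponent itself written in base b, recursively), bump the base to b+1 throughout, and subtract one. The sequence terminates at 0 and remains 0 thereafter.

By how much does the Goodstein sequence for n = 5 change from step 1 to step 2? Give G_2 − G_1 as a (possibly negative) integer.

step 0: 5 = 4 + 1; sub 5 for 4: 5 + 1; = 6; G_1 = 6−1 = 5
step 1: 5 = 5; sub 6 for 5: 6; = 6; G_2 = 6−1 = 5

0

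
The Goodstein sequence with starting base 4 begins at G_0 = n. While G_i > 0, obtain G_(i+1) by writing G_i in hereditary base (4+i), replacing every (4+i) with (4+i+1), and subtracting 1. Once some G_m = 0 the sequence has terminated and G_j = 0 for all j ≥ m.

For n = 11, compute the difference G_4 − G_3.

1

[0] 11 ≡ 2·4 + 3 (base 4). Lift 5: 13. −1: 12.
[1] 12 ≡ 2·5 + 2 (base 5). Lift 6: 14. −1: 13.
[2] 13 ≡ 2·6 + 1 (base 6). Lift 7: 15. −1: 14.
[3] 14 ≡ 2·7 (base 7). Lift 8: 16. −1: 15.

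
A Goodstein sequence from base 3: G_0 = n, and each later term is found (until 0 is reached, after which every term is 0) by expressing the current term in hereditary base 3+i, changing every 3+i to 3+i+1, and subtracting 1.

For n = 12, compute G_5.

63

[0] 12 ≡ 3^2 + 3 (base 3). Lift 4: 20. −1: 19.
[1] 19 ≡ 4^2 + 3 (base 4). Lift 5: 28. −1: 27.
[2] 27 ≡ 5^2 + 2 (base 5). Lift 6: 38. −1: 37.
[3] 37 ≡ 6^2 + 1 (base 6). Lift 7: 50. −1: 49.
[4] 49 ≡ 7^2 (base 7). Lift 8: 64. −1: 63.
[5] 63 ≡ 7·8 + 7 (base 8). Lift 9: 70. −1: 69.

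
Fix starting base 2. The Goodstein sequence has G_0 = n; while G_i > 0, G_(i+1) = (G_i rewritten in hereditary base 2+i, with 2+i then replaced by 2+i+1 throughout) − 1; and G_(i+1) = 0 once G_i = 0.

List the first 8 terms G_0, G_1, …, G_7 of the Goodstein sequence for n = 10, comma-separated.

10, 83, 1025, 15625, 279935, 4215754, 84073323, 1937434592

10 —HB2→ 2^(2 + 1) + 2 —bump→ 3^(3 + 1) + 3 = 84 —(−1)→ 83
83 —HB3→ 3^(3 + 1) + 2 —bump→ 4^(4 + 1) + 2 = 1026 —(−1)→ 1025
1025 —HB4→ 4^(4 + 1) + 1 —bump→ 5^(5 + 1) + 1 = 15626 —(−1)→ 15625
15625 —HB5→ 5^(5 + 1) —bump→ 6^(6 + 1) = 279936 —(−1)→ 279935
279935 —HB6→ 5·6^6 + 5·6^5 + 5·6^4 + 5·6^3 + 5·6^2 + 5·6 + 5 —bump→ 5·7^7 + 5·7^5 + 5·7^4 + 5·7^3 + 5·7^2 + 5·7 + 5 = 4215755 —(−1)→ 4215754
4215754 —HB7→ 5·7^7 + 5·7^5 + 5·7^4 + 5·7^3 + 5·7^2 + 5·7 + 4 —bump→ 5·8^8 + 5·8^5 + 5·8^4 + 5·8^3 + 5·8^2 + 5·8 + 4 = 84073324 —(−1)→ 84073323
84073323 —HB8→ 5·8^8 + 5·8^5 + 5·8^4 + 5·8^3 + 5·8^2 + 5·8 + 3 —bump→ 5·9^9 + 5·9^5 + 5·9^4 + 5·9^3 + 5·9^2 + 5·9 + 3 = 1937434593 —(−1)→ 1937434592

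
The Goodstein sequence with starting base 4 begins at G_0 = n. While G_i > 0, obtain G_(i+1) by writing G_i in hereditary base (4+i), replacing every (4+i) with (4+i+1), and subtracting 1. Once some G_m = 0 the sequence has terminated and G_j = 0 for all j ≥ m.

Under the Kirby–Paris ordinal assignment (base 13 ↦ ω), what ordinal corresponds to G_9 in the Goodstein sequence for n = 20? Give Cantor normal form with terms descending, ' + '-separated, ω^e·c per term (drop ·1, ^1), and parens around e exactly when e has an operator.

ω·9 + 6

base 4: 20 = 4^2 + 4; at 5: 5^2 + 5 = 30; next = 29
base 5: 29 = 5^2 + 4; at 6: 6^2 + 4 = 40; next = 39
base 6: 39 = 6^2 + 3; at 7: 7^2 + 3 = 52; next = 51
base 7: 51 = 7^2 + 2; at 8: 8^2 + 2 = 66; next = 65
base 8: 65 = 8^2 + 1; at 9: 9^2 + 1 = 82; next = 81
base 9: 81 = 9^2; at 10: 10^2 = 100; next = 99
base 10: 99 = 9·10 + 9; at 11: 9·11 + 9 = 108; next = 107
base 11: 107 = 9·11 + 8; at 12: 9·12 + 8 = 116; next = 115
base 12: 115 = 9·12 + 7; at 13: 9·13 + 7 = 124; next = 123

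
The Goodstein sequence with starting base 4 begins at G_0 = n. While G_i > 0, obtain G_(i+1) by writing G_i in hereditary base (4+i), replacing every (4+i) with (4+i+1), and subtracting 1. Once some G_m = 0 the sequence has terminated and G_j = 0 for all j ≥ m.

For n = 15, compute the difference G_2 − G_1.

base 4: 15 = 3·4 + 3; at 5: 3·5 + 3 = 18; next = 17
base 5: 17 = 3·5 + 2; at 6: 3·6 + 2 = 20; next = 19

2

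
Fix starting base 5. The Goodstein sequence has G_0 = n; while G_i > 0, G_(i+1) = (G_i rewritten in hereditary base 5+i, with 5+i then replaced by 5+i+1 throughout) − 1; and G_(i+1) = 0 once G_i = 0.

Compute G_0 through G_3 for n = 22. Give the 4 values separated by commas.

22, 25, 28, 31

G_0=22  [base 5] 4·5 + 2  →[5↦6]→  4·6 + 2 = 26  −1 ⇒ G_1=25
G_1=25  [base 6] 4·6 + 1  →[6↦7]→  4·7 + 1 = 29  −1 ⇒ G_2=28
G_2=28  [base 7] 4·7  →[7↦8]→  4·8 = 32  −1 ⇒ G_3=31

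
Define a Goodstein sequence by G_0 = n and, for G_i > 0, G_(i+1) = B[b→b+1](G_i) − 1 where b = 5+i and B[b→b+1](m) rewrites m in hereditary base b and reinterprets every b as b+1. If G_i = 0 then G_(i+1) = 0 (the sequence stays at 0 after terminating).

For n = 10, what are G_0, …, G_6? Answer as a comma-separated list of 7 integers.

10, 11, 11, 11, 11, 11, 11

G_0 = 10. HB_5(10) = 2·5. Bump = 12. G_1 = 11.
G_1 = 11. HB_6(11) = 6 + 5. Bump = 12. G_2 = 11.
G_2 = 11. HB_7(11) = 7 + 4. Bump = 12. G_3 = 11.
G_3 = 11. HB_8(11) = 8 + 3. Bump = 12. G_4 = 11.
G_4 = 11. HB_9(11) = 9 + 2. Bump = 12. G_5 = 11.
G_5 = 11. HB_10(11) = 10 + 1. Bump = 12. G_6 = 11.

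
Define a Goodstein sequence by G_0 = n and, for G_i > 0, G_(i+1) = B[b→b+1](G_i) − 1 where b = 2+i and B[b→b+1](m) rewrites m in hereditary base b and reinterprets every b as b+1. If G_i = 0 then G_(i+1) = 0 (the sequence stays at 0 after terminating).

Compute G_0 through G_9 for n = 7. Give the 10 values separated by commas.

7, 30, 259, 3127, 46657, 823543, 16777215, 37665879, 77777775, 150051213

base 2: 7 = 2^2 + 2 + 1; at 3: 3^3 + 3 + 1 = 31; next = 30
base 3: 30 = 3^3 + 3; at 4: 4^4 + 4 = 260; next = 259
base 4: 259 = 4^4 + 3; at 5: 5^5 + 3 = 3128; next = 3127
base 5: 3127 = 5^5 + 2; at 6: 6^6 + 2 = 46658; next = 46657
base 6: 46657 = 6^6 + 1; at 7: 7^7 + 1 = 823544; next = 823543
base 7: 823543 = 7^7; at 8: 8^8 = 16777216; next = 16777215
base 8: 16777215 = 7·8^7 + 7·8^6 + 7·8^5 + 7·8^4 + 7·8^3 + 7·8^2 + 7·8 + 7; at 9: 7·9^7 + 7·9^6 + 7·9^5 + 7·9^4 + 7·9^3 + 7·9^2 + 7·9 + 7 = 37665880; next = 37665879
base 9: 37665879 = 7·9^7 + 7·9^6 + 7·9^5 + 7·9^4 + 7·9^3 + 7·9^2 + 7·9 + 6; at 10: 7·10^7 + 7·10^6 + 7·10^5 + 7·10^4 + 7·10^3 + 7·10^2 + 7·10 + 6 = 77777776; next = 77777775
base 10: 77777775 = 7·10^7 + 7·10^6 + 7·10^5 + 7·10^4 + 7·10^3 + 7·10^2 + 7·10 + 5; at 11: 7·11^7 + 7·11^6 + 7·11^5 + 7·11^4 + 7·11^3 + 7·11^2 + 7·11 + 5 = 150051214; next = 150051213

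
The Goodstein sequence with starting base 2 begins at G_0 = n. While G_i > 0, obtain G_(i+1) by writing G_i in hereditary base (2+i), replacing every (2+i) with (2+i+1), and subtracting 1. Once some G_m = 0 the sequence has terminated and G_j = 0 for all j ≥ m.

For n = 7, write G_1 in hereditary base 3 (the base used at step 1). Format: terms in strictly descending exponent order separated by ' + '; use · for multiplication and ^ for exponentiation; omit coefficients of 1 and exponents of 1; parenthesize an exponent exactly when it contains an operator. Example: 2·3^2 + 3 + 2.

step 0: 7 = 2^2 + 2 + 1; sub 3 for 2: 3^3 + 3 + 1; = 31; G_1 = 31−1 = 30
step 1: 30 = 3^3 + 3; sub 4 for 3: 4^4 + 4; = 260; G_2 = 260−1 = 259

3^3 + 3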